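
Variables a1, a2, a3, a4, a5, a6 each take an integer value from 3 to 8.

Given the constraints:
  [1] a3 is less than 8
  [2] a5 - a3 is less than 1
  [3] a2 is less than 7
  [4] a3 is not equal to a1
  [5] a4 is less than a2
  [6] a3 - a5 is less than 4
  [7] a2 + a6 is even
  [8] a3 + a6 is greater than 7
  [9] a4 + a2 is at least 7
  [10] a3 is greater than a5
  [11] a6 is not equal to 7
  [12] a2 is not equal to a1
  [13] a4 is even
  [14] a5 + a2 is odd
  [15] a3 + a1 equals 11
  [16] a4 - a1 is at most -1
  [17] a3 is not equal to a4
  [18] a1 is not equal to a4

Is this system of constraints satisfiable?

Satisfiable

Setting (a1, a2, a3, a4, a5, a6) = (6, 5, 5, 4, 4, 5) satisfies everything: constraint 2: a5 - a3 = -1; constraint 6: a3 - a5 = 1; constraint 8: a3 + a6 = 10, and the others follow.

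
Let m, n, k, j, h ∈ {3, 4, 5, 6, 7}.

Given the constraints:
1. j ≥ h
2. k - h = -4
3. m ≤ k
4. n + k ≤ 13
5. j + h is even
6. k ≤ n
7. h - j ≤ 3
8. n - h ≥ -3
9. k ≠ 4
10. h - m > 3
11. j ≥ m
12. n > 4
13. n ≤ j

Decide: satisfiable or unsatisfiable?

Satisfiable

Try m = 3, n = 7, k = 3, j = 7, h = 7.
Check constraint 2: k - h = -4; constraint 4: n + k = 10; constraint 7: h - j = 0. The remaining constraints are straightforward to verify.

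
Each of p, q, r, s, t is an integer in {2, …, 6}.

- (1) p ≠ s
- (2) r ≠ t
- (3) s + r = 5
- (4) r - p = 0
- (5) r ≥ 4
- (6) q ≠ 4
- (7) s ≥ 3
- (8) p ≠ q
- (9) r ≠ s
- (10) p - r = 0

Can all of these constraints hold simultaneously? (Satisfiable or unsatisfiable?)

Unsatisfiable

From constraint 7: s ≥ 3. From constraint 5: r ≥ 4. Hence s + r ≥ 7. But constraint 3 requires s + r = 5, and 5 < 7. Contradiction.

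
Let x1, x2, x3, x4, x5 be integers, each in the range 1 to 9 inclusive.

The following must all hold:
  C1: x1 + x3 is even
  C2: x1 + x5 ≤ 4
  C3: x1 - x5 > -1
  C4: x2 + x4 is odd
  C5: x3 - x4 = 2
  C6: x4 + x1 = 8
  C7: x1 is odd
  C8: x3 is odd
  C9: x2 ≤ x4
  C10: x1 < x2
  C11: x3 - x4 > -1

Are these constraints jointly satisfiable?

Try x1 = 1, x2 = 6, x3 = 9, x4 = 7, x5 = 1.
Check constraint 2: x1 + x5 = 2; constraint 3: x1 - x5 = 0; constraint 5: x3 - x4 = 2. The remaining constraints are straightforward to verify.

Satisfiable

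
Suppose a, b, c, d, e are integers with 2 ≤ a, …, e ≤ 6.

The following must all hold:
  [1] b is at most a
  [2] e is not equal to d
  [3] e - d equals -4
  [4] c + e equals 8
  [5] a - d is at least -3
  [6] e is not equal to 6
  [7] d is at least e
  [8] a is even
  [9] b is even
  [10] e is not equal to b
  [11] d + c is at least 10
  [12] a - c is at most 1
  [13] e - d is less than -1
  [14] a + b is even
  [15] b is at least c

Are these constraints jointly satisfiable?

One satisfying assignment is a = 6, b = 6, c = 6, d = 6, e = 2.
For the less obvious constraints — constraint 3: e - d = -4; constraint 4: c + e = 8 — and the others hold by inspection.

Satisfiable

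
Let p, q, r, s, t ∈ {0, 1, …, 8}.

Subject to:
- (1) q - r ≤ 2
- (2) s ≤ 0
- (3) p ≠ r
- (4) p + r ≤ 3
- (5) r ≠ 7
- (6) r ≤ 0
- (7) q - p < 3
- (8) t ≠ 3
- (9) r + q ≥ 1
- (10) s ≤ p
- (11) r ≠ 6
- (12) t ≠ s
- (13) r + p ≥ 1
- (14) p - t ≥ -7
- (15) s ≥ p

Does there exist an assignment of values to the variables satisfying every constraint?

From constraint 6: r ≤ 0. From constraints 2 and 15: p ≤ s ≤ 0. Hence r + p ≤ 0. But constraint 13 requires r + p ≥ 1, and 1 > 0. Contradiction.

Unsatisfiable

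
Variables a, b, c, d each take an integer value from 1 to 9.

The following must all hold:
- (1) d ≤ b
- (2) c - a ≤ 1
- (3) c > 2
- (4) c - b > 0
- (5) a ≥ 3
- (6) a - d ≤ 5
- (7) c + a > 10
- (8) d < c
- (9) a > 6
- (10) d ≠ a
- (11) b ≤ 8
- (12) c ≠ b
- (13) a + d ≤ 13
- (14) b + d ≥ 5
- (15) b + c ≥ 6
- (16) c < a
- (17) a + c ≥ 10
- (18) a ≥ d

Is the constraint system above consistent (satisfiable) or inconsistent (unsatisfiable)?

Satisfiable

Take a = 7, b = 3, c = 6, d = 3. Then constraint 2: c - a = -1; constraint 4: c - b = 3, and every other listed constraint is also met.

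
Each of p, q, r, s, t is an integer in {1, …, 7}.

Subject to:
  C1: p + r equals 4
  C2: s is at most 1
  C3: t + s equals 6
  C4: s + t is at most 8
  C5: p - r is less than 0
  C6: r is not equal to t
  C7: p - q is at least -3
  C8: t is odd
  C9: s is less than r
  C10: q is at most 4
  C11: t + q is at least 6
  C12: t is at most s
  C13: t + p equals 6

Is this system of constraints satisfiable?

From constraints 2 and 12: t ≤ s ≤ 1. From constraint 10: q ≤ 4. Hence t + q ≤ 5. But constraint 11 requires t + q ≥ 6, and 6 > 5. Contradiction.

Unsatisfiable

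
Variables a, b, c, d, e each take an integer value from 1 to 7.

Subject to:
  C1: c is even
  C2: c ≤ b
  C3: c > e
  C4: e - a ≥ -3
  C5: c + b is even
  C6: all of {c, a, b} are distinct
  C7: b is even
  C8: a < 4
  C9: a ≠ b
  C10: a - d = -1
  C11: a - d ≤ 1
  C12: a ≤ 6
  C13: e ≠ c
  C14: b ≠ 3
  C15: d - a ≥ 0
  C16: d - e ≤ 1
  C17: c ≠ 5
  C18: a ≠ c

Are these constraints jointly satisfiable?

One satisfying assignment is a = 1, b = 6, c = 2, d = 2, e = 1.
For the less obvious constraints — constraint 4: e - a = 0; constraint 10: a - d = -1; constraint 11: a - d = -1 — and the others hold by inspection.

Satisfiable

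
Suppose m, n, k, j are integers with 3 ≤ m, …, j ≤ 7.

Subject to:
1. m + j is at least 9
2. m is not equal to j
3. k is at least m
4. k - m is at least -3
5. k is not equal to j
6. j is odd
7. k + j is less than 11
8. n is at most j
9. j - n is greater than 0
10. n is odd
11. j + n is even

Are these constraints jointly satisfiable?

Satisfiable

Take m = 4, n = 3, k = 4, j = 5. Then constraint 1: m + j = 9; constraint 4: k - m = 0; constraint 7: k + j = 9, and every other listed constraint is also met.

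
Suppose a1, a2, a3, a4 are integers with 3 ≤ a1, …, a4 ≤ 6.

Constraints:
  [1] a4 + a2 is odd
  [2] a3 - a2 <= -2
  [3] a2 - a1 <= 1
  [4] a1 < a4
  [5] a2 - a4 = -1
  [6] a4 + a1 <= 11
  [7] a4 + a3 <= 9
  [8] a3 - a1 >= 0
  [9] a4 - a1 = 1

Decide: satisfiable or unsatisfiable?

Unsatisfiable

Constraints 2, 3, and 8 give a1 − a2 ≥ -1, a2 − a3 ≥ 2, a3 − a1 ≥ 0.
Adding all 3 inequalities: the left sides telescope to 0, and the right sides sum to (-1) + 2 + 0 = 1. So 0 ≥ 1, which is false.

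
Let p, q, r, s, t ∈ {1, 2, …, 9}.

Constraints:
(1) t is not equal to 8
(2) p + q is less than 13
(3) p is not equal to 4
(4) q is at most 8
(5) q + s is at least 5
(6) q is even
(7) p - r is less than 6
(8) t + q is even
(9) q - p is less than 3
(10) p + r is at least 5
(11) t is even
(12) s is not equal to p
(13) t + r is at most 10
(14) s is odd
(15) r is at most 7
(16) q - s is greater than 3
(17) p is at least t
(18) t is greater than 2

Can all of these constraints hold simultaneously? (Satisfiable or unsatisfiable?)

Try p = 6, q = 6, r = 1, s = 1, t = 6.
Check constraint 2: p + q = 12; constraint 5: q + s = 7; constraint 7: p - r = 5. The remaining constraints are straightforward to verify.

Satisfiable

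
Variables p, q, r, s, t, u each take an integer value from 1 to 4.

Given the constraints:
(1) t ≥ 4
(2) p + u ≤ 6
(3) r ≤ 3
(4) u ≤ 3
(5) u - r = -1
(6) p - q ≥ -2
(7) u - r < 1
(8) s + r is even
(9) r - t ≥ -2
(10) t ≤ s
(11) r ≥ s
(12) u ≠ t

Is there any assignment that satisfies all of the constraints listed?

Unsatisfiable

From constraints 1 and 10: s ≥ t and t ≥ 4, so s ≥ 4. From constraints 3 and 11: s ≤ r and r ≤ 3, so s ≤ 3. But 3 < 4, so no value of s works.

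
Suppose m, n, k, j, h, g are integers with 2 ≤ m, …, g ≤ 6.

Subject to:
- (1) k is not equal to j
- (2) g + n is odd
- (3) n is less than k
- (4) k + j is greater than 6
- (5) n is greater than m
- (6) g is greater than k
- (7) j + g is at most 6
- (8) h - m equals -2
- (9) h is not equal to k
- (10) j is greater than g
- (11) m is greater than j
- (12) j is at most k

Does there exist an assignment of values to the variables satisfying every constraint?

Unsatisfiable

Constraints 3, 5, 6, 10, and 11 give k < g, g < j, j < m, m < n, n < k. Chaining: k < g < j < m < n < k, which forces k < k — impossible.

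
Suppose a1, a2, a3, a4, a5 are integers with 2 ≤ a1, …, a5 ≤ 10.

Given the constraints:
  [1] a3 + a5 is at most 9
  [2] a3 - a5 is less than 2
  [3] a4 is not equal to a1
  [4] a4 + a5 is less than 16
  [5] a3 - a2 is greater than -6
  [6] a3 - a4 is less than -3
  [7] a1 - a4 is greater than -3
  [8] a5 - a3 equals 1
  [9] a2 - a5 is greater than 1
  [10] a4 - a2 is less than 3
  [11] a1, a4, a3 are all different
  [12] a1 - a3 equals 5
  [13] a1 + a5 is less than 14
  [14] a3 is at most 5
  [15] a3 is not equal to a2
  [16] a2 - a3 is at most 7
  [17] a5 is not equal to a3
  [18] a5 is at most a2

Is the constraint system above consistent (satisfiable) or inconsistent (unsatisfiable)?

Satisfiable

The assignment a1 = 8, a2 = 8, a3 = 3, a4 = 9, a5 = 4 works:
  constraint 1 holds since a3 + a5 = 7.
  constraint 2 holds since a3 - a5 = -1.
The rest check out directly.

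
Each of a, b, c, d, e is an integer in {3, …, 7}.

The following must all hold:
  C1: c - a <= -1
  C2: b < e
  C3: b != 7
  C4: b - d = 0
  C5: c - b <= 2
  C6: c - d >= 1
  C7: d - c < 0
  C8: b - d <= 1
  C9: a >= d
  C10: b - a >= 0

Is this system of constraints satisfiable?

Unsatisfiable

Constraints 1, 6, 8, and 10 give d − b ≥ -1, b − a ≥ 0, a − c ≥ 1, c − d ≥ 1.
Adding all 4 inequalities: the left sides telescope to 0, and the right sides sum to (-1) + 0 + 1 + 1 = 1. So 0 ≥ 1, which is false.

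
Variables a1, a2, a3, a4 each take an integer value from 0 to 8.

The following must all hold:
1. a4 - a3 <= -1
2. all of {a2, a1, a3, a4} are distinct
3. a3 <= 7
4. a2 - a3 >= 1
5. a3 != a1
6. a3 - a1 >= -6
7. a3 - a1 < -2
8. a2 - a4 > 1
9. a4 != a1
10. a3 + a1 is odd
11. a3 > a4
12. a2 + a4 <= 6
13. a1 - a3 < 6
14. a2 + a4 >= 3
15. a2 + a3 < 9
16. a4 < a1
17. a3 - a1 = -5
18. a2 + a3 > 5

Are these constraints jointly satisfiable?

Satisfiable

Setting (a1, a2, a3, a4) = (7, 4, 2, 0) satisfies everything: constraint 1: a4 - a3 = -2; constraint 4: a2 - a3 = 2; constraint 6: a3 - a1 = -5, and the others follow.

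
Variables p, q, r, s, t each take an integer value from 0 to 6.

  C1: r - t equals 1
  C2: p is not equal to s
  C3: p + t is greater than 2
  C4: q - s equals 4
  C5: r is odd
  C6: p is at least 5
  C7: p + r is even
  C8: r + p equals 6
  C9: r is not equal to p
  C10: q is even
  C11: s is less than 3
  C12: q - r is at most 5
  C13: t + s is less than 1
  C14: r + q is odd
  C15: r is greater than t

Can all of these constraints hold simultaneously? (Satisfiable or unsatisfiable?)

One satisfying assignment is p = 5, q = 4, r = 1, s = 0, t = 0.
For the less obvious constraints — constraint 1: r - t = 1; constraint 3: p + t = 5; constraint 4: q - s = 4 — and the others hold by inspection.

Satisfiable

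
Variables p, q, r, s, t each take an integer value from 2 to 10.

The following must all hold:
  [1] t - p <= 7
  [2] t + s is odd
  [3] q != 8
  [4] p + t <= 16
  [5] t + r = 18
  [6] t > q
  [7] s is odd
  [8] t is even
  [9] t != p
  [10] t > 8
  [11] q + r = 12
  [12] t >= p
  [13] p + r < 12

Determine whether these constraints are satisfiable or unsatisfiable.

Satisfiable

Try p = 3, q = 4, r = 8, s = 5, t = 10.
Check constraint 1: t - p = 7; constraint 4: p + t = 13. The remaining constraints are straightforward to verify.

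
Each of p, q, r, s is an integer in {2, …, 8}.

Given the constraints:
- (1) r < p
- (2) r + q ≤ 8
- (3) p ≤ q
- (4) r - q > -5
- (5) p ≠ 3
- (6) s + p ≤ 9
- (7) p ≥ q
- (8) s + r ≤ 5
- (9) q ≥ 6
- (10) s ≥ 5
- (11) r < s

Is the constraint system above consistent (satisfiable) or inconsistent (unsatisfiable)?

From constraint 10: s ≥ 5. From constraints 7 and 9: p ≥ q ≥ 6. Hence s + p ≥ 11. But constraint 6 requires s + p ≤ 9, and 9 < 11. Contradiction.

Unsatisfiable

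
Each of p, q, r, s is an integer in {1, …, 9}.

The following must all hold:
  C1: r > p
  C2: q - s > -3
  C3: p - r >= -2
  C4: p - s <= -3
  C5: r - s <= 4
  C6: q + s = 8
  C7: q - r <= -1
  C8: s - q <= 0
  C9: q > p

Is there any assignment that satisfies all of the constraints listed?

Constraints 3, 4, 7, and 8 give p − r ≥ -2, r − q ≥ 1, q − s ≥ 0, s − p ≥ 3.
Adding all 4 inequalities: the left sides telescope to 0, and the right sides sum to (-2) + 1 + 0 + 3 = 2. So 0 ≥ 2, which is false.

Unsatisfiable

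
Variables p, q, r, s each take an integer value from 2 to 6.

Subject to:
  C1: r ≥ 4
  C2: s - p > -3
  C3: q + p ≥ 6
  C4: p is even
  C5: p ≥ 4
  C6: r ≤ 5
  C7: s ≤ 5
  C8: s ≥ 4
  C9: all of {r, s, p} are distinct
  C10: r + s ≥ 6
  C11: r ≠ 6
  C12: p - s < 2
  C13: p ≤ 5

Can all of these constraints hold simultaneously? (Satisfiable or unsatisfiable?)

Constraints 1, 5, 6, 7, 8, and 13 confine each of r, s, p to the 2 values {4, 5}.
Constraint 9 requires all 3 of them to be distinct, but only 2 values are available — impossible by the pigeonhole principle.

Unsatisfiable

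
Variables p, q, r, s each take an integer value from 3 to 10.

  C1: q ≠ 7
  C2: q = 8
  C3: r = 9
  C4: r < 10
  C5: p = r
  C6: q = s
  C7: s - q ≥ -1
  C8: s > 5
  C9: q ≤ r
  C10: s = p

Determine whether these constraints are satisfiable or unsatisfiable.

Unsatisfiable

Constraint 2 fixes q = 8 and constraint 3 fixes r = 9. Constraints 5, 6, and 10 give q = s = p = r, so q = r. But 8 ≠ 9 — contradiction.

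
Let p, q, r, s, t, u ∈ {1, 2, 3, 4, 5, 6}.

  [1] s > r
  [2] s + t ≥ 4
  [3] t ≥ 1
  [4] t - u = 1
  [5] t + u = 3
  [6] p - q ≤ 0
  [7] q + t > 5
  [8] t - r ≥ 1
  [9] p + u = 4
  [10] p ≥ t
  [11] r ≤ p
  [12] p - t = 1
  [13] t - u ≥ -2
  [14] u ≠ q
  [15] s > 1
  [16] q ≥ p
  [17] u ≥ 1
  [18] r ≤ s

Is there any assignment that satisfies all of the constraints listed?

Satisfiable

Setting (p, q, r, s, t, u) = (3, 4, 1, 2, 2, 1) satisfies everything: constraint 2: s + t = 4; constraint 4: t - u = 1, and the others follow.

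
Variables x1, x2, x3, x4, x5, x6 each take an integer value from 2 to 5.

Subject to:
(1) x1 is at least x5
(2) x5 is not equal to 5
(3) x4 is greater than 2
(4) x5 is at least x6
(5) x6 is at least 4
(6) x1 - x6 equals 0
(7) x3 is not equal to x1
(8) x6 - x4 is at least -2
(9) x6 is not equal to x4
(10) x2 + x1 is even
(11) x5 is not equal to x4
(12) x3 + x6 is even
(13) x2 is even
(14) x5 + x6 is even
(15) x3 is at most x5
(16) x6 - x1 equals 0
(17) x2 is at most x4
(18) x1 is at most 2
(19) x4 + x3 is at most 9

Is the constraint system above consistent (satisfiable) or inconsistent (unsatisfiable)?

From constraints 4 and 5: x5 ≥ x6 and x6 ≥ 4, so x5 ≥ 4. From constraints 1 and 18: x5 ≤ x1 and x1 ≤ 2, so x5 ≤ 2. But 2 < 4, so no value of x5 works.

Unsatisfiable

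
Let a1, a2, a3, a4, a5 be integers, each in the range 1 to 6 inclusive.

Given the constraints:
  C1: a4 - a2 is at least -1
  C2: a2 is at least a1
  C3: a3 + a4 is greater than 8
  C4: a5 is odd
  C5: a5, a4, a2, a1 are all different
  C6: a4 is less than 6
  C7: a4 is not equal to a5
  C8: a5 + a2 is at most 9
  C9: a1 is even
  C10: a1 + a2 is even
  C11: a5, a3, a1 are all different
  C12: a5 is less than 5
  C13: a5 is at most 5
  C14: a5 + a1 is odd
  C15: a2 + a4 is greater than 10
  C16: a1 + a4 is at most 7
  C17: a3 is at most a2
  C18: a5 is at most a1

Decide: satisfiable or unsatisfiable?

Satisfiable

One satisfying assignment is a1 = 2, a2 = 6, a3 = 6, a4 = 5, a5 = 1.
For the less obvious constraints — constraint 1: a4 - a2 = -1; constraint 3: a3 + a4 = 11 — and the others hold by inspection.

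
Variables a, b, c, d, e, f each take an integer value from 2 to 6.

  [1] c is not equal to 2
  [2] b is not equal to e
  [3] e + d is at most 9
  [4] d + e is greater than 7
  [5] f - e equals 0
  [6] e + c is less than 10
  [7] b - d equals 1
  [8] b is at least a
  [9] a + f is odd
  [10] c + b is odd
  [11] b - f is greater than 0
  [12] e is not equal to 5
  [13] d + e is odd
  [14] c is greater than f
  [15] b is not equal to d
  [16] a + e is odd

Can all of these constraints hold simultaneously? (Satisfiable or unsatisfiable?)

Satisfiable

Take a = 3, b = 6, c = 5, d = 5, e = 4, f = 4. Then constraint 3: e + d = 9; constraint 4: d + e = 9, and every other listed constraint is also met.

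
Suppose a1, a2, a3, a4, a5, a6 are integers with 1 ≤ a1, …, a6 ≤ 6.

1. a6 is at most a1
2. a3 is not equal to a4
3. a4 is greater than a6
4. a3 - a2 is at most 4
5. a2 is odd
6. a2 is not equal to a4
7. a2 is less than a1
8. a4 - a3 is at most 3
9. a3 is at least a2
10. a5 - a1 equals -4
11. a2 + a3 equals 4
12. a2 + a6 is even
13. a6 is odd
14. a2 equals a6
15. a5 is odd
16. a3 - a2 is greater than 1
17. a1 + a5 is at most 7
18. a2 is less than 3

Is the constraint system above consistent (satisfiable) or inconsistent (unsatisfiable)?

Setting (a1, a2, a3, a4, a5, a6) = (5, 1, 3, 4, 1, 1) satisfies everything: constraint 4: a3 - a2 = 2; constraint 8: a4 - a3 = 1, and the others follow.

Satisfiable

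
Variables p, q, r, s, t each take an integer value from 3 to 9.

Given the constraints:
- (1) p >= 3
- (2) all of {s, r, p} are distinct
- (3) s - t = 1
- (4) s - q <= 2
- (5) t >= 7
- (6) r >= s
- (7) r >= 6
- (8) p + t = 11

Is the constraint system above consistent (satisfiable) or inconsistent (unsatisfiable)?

Satisfiable

Take p = 4, q = 7, r = 9, s = 8, t = 7. Then constraint 3: s - t = 1; constraint 4: s - q = 1, and every other listed constraint is also met.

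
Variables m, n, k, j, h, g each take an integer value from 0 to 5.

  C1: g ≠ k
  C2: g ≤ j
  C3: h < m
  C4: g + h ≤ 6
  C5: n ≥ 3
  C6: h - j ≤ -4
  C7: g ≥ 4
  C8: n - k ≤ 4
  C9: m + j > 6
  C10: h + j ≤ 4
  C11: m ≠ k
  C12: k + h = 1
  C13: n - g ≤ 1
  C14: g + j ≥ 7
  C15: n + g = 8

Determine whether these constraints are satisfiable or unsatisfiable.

The assignment m = 4, n = 4, k = 1, j = 4, h = 0, g = 4 works:
  constraint 4 holds since g + h = 4.
  constraint 6 holds since h - j = -4.
  constraint 8 holds since n - k = 3.
The rest check out directly.

Satisfiable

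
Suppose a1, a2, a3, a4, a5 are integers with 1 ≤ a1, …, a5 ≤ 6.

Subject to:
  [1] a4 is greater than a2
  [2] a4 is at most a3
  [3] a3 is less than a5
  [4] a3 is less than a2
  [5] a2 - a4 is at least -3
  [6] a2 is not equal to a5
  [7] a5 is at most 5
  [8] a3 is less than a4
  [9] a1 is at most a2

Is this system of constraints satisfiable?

Constraints 1, 2, and 4 give a4 ≤ a3, a3 < a2, a2 < a4. Chaining: a4 ≤ a3 < a2 < a4, which forces a4 < a4 — impossible.

Unsatisfiable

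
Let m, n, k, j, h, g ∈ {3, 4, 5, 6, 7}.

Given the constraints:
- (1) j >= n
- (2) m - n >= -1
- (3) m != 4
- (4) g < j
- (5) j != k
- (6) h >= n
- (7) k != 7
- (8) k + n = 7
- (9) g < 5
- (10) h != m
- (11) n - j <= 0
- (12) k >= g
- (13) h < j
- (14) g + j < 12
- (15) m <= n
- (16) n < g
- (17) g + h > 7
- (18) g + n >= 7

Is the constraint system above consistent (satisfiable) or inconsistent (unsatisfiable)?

One satisfying assignment is m = 3, n = 3, k = 4, j = 5, h = 4, g = 4.
For the less obvious constraints — constraint 2: m - n = 0; constraint 8: k + n = 7; constraint 11: n - j = -2 — and the others hold by inspection.

Satisfiable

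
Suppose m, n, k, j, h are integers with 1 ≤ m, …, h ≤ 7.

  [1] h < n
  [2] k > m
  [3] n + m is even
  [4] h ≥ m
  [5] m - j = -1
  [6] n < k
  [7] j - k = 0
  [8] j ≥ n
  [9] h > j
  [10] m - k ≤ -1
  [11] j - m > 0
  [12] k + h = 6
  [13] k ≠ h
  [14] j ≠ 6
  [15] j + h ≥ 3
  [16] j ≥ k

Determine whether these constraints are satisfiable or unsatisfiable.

Unsatisfiable

Constraints 1, 6, 9, and 16 give n < k, k ≤ j, j < h, h < n. Chaining: n < k ≤ j < h < n, which forces n < n — impossible.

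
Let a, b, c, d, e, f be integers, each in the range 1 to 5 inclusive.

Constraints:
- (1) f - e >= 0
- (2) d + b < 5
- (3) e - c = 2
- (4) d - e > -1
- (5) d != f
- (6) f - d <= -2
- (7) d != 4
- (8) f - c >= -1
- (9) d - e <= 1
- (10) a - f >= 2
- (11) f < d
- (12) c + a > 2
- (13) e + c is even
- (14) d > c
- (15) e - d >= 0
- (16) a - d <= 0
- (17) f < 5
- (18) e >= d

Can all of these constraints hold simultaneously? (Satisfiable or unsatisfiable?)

Constraints 1, 9, 10, and 16 give f − e ≥ 0, e − d ≥ -1, d − a ≥ 0, a − f ≥ 2.
Adding all 4 inequalities: the left sides telescope to 0, and the right sides sum to 0 + (-1) + 0 + 2 = 1. So 0 ≥ 1, which is false.

Unsatisfiable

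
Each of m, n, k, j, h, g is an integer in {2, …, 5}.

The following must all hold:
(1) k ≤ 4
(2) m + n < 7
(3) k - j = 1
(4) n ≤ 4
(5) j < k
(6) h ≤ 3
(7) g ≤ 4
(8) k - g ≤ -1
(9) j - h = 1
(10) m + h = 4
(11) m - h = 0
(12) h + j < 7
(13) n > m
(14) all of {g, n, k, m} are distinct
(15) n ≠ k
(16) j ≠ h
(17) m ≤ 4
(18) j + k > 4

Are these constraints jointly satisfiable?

Constraints 1, 4, 7, and 17 confine each of g, n, k, m to the 3 values {2, …, 4} (the domain already gives each ≥ 2).
Constraint 14 requires all 4 of them to be distinct, but only 3 values are available — impossible by the pigeonhole principle.

Unsatisfiable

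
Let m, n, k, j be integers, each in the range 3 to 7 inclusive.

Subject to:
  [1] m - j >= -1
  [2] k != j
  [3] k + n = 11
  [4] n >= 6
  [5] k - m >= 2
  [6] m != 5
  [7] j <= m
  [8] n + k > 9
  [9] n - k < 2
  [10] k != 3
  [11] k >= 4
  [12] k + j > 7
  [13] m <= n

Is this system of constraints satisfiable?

Satisfiable

The assignment m = 3, n = 6, k = 5, j = 3 works:
  constraint 1 holds since m - j = 0.
  constraint 3 holds since k + n = 11.
The rest check out directly.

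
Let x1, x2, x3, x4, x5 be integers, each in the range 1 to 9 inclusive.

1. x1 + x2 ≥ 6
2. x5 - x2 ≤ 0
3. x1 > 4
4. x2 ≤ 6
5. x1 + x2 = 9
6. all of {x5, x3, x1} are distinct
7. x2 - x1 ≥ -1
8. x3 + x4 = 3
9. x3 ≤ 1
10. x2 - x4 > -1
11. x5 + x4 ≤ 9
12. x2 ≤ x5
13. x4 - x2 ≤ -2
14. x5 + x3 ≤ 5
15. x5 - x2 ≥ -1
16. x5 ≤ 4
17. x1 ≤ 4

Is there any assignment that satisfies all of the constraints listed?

Unsatisfiable

From constraint 17: x1 ≤ 4. From constraints 12 and 16: x2 ≤ x5 ≤ 4. Hence x1 + x2 ≤ 8. But constraint 5 requires x1 + x2 = 9, and 9 > 8. Contradiction.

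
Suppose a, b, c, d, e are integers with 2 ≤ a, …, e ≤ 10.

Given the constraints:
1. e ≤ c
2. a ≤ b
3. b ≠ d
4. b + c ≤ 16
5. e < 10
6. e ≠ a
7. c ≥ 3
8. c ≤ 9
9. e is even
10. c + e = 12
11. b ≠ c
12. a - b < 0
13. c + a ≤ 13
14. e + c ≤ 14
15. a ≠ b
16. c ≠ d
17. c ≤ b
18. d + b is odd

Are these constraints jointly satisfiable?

Satisfiable

Take a = 5, b = 8, c = 6, d = 5, e = 6. Then constraint 4: b + c = 14; constraint 10: c + e = 12, and every other listed constraint is also met.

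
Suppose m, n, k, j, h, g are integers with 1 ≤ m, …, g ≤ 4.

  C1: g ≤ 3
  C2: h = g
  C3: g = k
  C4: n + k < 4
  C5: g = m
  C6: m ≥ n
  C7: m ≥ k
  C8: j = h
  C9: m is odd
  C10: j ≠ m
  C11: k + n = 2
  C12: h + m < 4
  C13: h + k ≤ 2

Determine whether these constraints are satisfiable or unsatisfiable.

Unsatisfiable

From constraints 2, 5, and 8, j = h = g = m, so j = m. But constraint 10 says j ≠ m. Contradiction.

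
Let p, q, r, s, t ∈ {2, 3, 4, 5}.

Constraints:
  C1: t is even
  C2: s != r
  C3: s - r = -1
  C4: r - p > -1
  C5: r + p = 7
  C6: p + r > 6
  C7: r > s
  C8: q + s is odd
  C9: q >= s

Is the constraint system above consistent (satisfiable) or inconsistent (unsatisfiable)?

Setting (p, q, r, s, t) = (3, 4, 4, 3, 4) satisfies everything: constraint 3: s - r = -1; constraint 4: r - p = 1; constraint 5: r + p = 7, and the others follow.

Satisfiable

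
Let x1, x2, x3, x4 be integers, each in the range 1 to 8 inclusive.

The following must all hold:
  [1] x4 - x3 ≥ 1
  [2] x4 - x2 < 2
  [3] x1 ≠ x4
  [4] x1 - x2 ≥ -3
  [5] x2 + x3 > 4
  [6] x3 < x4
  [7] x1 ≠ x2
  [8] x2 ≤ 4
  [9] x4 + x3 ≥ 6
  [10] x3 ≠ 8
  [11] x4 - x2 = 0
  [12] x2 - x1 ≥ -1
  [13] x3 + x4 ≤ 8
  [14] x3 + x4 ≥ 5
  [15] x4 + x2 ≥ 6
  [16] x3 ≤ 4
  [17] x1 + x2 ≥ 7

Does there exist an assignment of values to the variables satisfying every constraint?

Satisfiable

The assignment x1 = 3, x2 = 4, x3 = 2, x4 = 4 works:
  constraint 1 holds since x4 - x3 = 2.
  constraint 2 holds since x4 - x2 = 0.
  constraint 4 holds since x1 - x2 = -1.
The rest check out directly.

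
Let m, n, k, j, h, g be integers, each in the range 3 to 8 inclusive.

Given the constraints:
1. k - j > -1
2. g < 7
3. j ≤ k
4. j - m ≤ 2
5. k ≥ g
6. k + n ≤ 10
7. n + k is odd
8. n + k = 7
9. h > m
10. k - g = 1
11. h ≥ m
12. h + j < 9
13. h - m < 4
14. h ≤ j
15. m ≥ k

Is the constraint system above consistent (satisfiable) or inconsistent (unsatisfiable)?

Unsatisfiable

Constraints 3, 9, 14, and 15 give k ≤ m, m < h, h ≤ j, j ≤ k. Chaining: k ≤ m < h ≤ j ≤ k, which forces k < k — impossible.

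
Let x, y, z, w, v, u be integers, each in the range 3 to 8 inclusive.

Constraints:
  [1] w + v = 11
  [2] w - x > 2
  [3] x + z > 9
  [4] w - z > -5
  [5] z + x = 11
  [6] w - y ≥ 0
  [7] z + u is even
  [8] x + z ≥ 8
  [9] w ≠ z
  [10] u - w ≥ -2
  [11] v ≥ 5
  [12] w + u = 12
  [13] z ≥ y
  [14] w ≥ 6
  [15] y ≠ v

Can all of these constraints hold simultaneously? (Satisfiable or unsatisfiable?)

The assignment x = 3, y = 3, z = 8, w = 6, v = 5, u = 6 works:
  constraint 1 holds since w + v = 11.
  constraint 2 holds since w - x = 3.
The rest check out directly.

Satisfiable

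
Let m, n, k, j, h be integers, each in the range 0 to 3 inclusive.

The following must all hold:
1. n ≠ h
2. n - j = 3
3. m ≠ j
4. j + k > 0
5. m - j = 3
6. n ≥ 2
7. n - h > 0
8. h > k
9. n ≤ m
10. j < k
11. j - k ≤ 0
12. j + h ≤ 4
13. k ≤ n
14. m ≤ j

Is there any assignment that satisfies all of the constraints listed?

Constraints 7, 8, 9, 10, and 14 give k < h, h < n, n ≤ m, m ≤ j, j < k. Chaining: k < h < n ≤ m ≤ j < k, which forces k < k — impossible.

Unsatisfiable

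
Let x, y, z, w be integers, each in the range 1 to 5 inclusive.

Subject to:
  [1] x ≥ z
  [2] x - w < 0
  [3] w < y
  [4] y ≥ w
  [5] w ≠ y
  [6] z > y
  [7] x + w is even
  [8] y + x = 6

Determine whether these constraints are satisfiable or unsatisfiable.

Constraints 1, 2, 4, and 6 give z ≤ x, x < w, w ≤ y, y < z. Chaining: z ≤ x < w ≤ y < z, which forces z < z — impossible.

Unsatisfiable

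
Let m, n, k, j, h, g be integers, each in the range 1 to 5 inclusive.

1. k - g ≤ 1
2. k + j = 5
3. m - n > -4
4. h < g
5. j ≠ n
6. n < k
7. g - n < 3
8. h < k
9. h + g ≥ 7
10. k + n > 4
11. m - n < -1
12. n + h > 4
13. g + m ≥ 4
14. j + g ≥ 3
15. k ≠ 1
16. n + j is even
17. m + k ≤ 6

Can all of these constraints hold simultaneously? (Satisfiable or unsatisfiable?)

Satisfiable

Setting (m, n, k, j, h, g) = (1, 3, 4, 1, 3, 4) satisfies everything: constraint 1: k - g = 0; constraint 2: k + j = 5; constraint 3: m - n = -2, and the others follow.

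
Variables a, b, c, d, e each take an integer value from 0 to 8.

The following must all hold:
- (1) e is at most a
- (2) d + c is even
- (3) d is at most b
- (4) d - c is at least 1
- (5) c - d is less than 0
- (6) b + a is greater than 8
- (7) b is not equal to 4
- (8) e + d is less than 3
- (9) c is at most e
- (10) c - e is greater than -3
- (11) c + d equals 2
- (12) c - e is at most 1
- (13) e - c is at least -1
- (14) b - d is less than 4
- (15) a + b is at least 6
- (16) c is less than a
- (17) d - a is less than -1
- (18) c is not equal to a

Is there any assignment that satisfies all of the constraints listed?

Setting (a, b, c, d, e) = (6, 3, 0, 2, 0) satisfies everything: constraint 4: d - c = 2; constraint 5: c - d = -2, and the others follow.

Satisfiable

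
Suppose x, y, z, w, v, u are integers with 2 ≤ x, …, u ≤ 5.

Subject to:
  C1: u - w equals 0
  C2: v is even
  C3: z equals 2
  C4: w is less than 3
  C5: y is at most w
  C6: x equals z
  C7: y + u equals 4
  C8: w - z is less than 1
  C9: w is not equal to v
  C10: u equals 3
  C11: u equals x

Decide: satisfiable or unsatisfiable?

Unsatisfiable

Constraint 10 fixes u = 3 and constraint 3 fixes z = 2. Constraints 6 and 11 give u = x = z, so u = z. But 3 ≠ 2 — contradiction.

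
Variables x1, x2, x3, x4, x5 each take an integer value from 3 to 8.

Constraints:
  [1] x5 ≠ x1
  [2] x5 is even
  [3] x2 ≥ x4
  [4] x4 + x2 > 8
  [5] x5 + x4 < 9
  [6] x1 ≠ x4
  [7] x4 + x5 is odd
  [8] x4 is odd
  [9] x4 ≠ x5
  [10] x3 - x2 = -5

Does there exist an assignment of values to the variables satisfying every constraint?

Satisfiable

Take x1 = 8, x2 = 8, x3 = 3, x4 = 3, x5 = 4. Then constraint 4: x4 + x2 = 11; constraint 5: x5 + x4 = 7; constraint 10: x3 - x2 = -5, and every other listed constraint is also met.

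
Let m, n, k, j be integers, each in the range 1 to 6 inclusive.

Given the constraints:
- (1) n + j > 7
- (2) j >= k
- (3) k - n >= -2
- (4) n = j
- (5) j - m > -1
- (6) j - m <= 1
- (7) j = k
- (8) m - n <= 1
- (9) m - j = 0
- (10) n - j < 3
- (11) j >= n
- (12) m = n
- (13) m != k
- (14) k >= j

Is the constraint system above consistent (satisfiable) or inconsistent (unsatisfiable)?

Unsatisfiable

From constraints 4, 7, and 12, m = n = j = k, so m = k. But constraint 13 says m ≠ k. Contradiction.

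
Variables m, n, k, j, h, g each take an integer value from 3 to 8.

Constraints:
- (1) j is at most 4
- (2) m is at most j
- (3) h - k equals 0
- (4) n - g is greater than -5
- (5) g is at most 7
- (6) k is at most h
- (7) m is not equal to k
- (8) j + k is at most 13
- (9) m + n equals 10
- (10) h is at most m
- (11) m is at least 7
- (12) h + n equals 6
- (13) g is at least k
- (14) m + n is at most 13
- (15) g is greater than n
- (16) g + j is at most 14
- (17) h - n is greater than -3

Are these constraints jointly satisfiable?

From constraints 2 and 11: j ≥ m and m ≥ 7, so j ≥ 7. From constraint 1: j ≤ 4. But 4 < 7, so no value of j works.

Unsatisfiable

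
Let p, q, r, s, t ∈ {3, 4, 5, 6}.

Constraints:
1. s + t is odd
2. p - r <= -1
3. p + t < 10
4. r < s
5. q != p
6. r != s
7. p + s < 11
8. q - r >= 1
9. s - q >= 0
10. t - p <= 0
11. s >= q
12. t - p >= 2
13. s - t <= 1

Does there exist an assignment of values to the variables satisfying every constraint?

Constraints 2, 8, 9, 10, and 13 give p − t ≥ 0, t − s ≥ -1, s − q ≥ 0, q − r ≥ 1, r − p ≥ 1.
Adding all 5 inequalities: the left sides telescope to 0, and the right sides sum to 0 + (-1) + 0 + 1 + 1 = 1. So 0 ≥ 1, which is false.

Unsatisfiable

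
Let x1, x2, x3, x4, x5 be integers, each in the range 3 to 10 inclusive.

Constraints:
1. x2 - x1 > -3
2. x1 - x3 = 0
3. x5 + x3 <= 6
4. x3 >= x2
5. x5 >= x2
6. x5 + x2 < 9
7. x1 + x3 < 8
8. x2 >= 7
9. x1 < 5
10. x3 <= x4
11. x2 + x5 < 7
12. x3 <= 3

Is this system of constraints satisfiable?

From constraint 8: x2 ≥ 7. From constraints 4 and 12: x2 ≤ x3 and x3 ≤ 3, so x2 ≤ 3. But 3 < 7, so no value of x2 works.

Unsatisfiable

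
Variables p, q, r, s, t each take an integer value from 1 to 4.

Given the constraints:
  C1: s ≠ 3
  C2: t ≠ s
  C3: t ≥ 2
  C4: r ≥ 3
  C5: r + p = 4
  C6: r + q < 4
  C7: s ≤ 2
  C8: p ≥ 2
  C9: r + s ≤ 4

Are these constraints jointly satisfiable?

From constraint 4: r ≥ 3. From constraint 8: p ≥ 2. Hence r + p ≥ 5. But constraint 5 requires r + p = 4, and 4 < 5. Contradiction.

Unsatisfiable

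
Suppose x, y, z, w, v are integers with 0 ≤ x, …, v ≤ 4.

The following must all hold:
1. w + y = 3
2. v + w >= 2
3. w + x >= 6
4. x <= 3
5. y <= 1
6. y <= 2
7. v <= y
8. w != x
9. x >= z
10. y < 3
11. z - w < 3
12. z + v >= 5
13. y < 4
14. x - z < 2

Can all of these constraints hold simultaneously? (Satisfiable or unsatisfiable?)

From constraints 4 and 9: z ≤ x ≤ 3. From constraints 5 and 7: v ≤ y ≤ 1. Hence z + v ≤ 4. But constraint 12 requires z + v ≥ 5, and 5 > 4. Contradiction.

Unsatisfiable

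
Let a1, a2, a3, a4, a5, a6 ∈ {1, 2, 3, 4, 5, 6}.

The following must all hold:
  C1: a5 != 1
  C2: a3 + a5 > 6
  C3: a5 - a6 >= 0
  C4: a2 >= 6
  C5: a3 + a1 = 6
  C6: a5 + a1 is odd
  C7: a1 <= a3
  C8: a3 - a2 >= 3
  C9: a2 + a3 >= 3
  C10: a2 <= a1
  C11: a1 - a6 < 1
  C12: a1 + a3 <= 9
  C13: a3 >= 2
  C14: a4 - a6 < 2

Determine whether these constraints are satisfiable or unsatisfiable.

Unsatisfiable

From constraint 13: a3 ≥ 2. From constraints 4 and 10: a1 ≥ a2 ≥ 6. Hence a3 + a1 ≥ 8. But constraint 5 requires a3 + a1 = 6, and 6 < 8. Contradiction.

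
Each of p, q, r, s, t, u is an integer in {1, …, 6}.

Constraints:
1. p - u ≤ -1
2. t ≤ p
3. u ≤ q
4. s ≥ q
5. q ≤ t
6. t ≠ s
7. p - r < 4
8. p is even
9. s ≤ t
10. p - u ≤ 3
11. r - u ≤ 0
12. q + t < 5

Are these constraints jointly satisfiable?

Constraints 1, 2, 3, 4, and 9 give s ≤ t, t ≤ p, p < u, u ≤ q, q ≤ s. Chaining: s ≤ t ≤ p < u ≤ q ≤ s, which forces s < s — impossible.

Unsatisfiable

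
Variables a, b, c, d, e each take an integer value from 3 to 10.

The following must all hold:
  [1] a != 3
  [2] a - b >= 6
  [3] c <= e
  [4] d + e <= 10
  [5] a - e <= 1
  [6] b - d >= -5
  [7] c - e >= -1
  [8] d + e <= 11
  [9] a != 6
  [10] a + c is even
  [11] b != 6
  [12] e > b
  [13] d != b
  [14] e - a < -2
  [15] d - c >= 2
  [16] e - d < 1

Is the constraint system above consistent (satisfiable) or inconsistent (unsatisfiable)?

Unsatisfiable

Constraints 2, 5, 6, 7, and 15 give d − c ≥ 2, c − e ≥ -1, e − a ≥ -1, a − b ≥ 6, b − d ≥ -5.
Adding all 5 inequalities: the left sides telescope to 0, and the right sides sum to 2 + (-1) + (-1) + 6 + (-5) = 1. So 0 ≥ 1, which is false.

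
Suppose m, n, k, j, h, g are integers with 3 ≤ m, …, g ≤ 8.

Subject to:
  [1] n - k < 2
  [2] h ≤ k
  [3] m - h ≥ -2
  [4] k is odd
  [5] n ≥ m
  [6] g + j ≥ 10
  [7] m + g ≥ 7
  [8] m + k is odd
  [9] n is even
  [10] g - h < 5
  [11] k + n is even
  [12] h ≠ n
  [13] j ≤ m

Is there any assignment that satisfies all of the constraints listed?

Unsatisfiable

Constraint 4 makes k odd and constraint 9 makes n even, so k + n must be odd. Constraint 11 says k + n is even — contradiction.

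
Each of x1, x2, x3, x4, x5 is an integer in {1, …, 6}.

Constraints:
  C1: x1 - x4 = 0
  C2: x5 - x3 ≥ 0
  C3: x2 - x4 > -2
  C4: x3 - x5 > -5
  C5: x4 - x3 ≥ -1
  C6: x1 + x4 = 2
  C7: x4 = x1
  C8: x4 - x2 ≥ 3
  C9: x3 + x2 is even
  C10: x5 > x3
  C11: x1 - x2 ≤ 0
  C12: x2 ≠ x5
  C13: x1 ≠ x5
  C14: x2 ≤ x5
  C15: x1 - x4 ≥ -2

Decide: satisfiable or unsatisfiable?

Unsatisfiable

Constraints 8, 11, and 15 give x1 − x4 ≥ -2, x4 − x2 ≥ 3, x2 − x1 ≥ 0.
Adding all 3 inequalities: the left sides telescope to 0, and the right sides sum to (-2) + 3 + 0 = 1. So 0 ≥ 1, which is false.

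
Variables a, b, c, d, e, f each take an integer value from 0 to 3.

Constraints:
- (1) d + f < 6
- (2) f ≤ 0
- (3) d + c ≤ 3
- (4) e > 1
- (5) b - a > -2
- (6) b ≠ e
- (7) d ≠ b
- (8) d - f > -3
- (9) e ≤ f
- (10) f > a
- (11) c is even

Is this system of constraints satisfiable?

From constraint 4: e ≥ 2. From constraints 2 and 9: e ≤ f and f ≤ 0, so e ≤ 0. But 0 < 2, so no value of e works.

Unsatisfiable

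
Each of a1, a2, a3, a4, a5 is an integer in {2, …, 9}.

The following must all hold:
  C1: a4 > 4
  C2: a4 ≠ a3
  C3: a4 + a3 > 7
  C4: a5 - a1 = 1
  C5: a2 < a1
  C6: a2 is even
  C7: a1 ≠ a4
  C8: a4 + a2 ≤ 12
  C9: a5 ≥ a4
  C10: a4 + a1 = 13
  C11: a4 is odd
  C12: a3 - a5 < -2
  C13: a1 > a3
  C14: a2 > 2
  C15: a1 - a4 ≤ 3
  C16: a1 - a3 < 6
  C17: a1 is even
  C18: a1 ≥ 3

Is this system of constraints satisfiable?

Satisfiable

Take a1 = 8, a2 = 4, a3 = 4, a4 = 5, a5 = 9. Then constraint 3: a4 + a3 = 9; constraint 4: a5 - a1 = 1, and every other listed constraint is also met.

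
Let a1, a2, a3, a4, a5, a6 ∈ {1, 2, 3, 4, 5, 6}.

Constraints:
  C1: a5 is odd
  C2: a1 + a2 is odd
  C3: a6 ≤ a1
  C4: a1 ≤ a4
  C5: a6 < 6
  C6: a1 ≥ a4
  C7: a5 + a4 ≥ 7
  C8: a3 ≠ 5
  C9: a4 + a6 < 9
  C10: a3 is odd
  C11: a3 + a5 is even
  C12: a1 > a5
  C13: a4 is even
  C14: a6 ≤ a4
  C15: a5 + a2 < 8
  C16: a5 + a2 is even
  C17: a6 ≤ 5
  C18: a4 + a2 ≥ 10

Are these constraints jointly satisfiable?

Satisfiable

Setting (a1, a2, a3, a4, a5, a6) = (6, 5, 1, 6, 1, 2) satisfies everything: constraint 7: a5 + a4 = 7; constraint 9: a4 + a6 = 8, and the others follow.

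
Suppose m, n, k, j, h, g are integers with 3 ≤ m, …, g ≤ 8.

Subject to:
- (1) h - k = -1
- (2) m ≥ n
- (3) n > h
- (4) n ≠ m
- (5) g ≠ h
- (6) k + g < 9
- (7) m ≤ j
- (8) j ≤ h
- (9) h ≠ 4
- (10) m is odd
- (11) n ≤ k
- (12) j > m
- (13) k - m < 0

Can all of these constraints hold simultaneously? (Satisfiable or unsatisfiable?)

Constraints 3, 8, 11, 12, and 13 give j ≤ h, h < n, n ≤ k, k < m, m < j. Chaining: j ≤ h < n ≤ k < m < j, which forces j < j — impossible.

Unsatisfiable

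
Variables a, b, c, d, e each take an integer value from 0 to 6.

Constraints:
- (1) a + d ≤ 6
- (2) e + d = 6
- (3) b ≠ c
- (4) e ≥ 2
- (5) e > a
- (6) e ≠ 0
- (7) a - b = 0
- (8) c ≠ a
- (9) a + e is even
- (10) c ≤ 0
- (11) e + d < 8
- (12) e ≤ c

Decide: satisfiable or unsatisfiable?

Unsatisfiable

From constraint 4: e ≥ 2. From constraints 10 and 12: e ≤ c and c ≤ 0, so e ≤ 0. But 0 < 2, so no value of e works.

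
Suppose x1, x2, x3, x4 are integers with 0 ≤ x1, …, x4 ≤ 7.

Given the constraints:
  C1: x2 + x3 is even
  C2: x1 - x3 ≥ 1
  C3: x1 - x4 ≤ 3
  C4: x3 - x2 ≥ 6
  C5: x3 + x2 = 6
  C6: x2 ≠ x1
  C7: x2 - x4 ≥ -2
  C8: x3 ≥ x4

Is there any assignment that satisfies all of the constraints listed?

Constraints 2, 3, 4, and 7 give x4 − x1 ≥ -3, x1 − x3 ≥ 1, x3 − x2 ≥ 6, x2 − x4 ≥ -2.
Adding all 4 inequalities: the left sides telescope to 0, and the right sides sum to (-3) + 1 + 6 + (-2) = 2. So 0 ≥ 2, which is false.

Unsatisfiable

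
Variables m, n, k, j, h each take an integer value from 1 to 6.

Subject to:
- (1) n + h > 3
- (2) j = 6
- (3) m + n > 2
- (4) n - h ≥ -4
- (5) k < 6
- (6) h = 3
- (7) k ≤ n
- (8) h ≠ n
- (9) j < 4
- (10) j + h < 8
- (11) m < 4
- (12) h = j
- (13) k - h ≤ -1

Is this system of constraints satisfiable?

Unsatisfiable

Constraint 6 fixes h = 3 and constraint 2 fixes j = 6, but constraint 12 requires h = j. Since 3 ≠ 6, contradiction.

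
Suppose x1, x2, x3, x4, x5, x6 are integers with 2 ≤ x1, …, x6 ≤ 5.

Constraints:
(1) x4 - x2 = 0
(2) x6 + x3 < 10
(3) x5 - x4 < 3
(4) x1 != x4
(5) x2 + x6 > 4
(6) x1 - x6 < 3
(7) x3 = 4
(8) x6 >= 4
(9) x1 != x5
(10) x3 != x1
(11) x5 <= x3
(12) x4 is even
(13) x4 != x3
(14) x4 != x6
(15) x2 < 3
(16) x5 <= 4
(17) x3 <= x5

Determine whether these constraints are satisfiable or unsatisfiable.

Take x1 = 5, x2 = 2, x3 = 4, x4 = 2, x5 = 4, x6 = 4. Then constraint 1: x4 - x2 = 0; constraint 2: x6 + x3 = 8, and every other listed constraint is also met.

Satisfiable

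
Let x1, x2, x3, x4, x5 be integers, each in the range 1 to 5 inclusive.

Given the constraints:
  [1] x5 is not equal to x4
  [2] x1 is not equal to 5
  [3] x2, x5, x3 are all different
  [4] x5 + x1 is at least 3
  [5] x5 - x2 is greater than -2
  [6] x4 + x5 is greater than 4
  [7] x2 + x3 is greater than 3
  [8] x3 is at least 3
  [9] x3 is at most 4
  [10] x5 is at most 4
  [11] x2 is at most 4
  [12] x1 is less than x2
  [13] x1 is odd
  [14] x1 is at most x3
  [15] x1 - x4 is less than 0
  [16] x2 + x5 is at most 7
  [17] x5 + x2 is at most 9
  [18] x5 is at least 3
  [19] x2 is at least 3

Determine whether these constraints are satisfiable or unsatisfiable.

Constraints 8, 9, 10, 11, 18, and 19 confine each of x2, x5, x3 to the 2 values {3, 4}.
Constraint 3 requires all 3 of them to be distinct, but only 2 values are available — impossible by the pigeonhole principle.

Unsatisfiable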